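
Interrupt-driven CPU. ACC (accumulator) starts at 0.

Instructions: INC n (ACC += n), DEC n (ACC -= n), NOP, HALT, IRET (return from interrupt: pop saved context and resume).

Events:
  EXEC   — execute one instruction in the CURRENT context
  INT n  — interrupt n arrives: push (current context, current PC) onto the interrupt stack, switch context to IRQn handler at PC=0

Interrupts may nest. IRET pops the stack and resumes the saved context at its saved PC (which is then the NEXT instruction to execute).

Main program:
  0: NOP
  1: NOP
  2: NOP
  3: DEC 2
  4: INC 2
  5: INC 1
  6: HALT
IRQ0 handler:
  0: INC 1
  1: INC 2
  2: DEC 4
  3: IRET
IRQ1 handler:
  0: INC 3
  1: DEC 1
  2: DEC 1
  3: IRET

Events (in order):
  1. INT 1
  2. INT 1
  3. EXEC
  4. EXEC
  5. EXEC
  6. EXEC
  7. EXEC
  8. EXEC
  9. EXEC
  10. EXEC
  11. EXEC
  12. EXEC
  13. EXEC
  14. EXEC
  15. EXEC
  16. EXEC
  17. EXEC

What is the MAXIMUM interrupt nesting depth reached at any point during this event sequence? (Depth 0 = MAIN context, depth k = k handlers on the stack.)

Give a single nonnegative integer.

Event 1 (INT 1): INT 1 arrives: push (MAIN, PC=0), enter IRQ1 at PC=0 (depth now 1) [depth=1]
Event 2 (INT 1): INT 1 arrives: push (IRQ1, PC=0), enter IRQ1 at PC=0 (depth now 2) [depth=2]
Event 3 (EXEC): [IRQ1] PC=0: INC 3 -> ACC=3 [depth=2]
Event 4 (EXEC): [IRQ1] PC=1: DEC 1 -> ACC=2 [depth=2]
Event 5 (EXEC): [IRQ1] PC=2: DEC 1 -> ACC=1 [depth=2]
Event 6 (EXEC): [IRQ1] PC=3: IRET -> resume IRQ1 at PC=0 (depth now 1) [depth=1]
Event 7 (EXEC): [IRQ1] PC=0: INC 3 -> ACC=4 [depth=1]
Event 8 (EXEC): [IRQ1] PC=1: DEC 1 -> ACC=3 [depth=1]
Event 9 (EXEC): [IRQ1] PC=2: DEC 1 -> ACC=2 [depth=1]
Event 10 (EXEC): [IRQ1] PC=3: IRET -> resume MAIN at PC=0 (depth now 0) [depth=0]
Event 11 (EXEC): [MAIN] PC=0: NOP [depth=0]
Event 12 (EXEC): [MAIN] PC=1: NOP [depth=0]
Event 13 (EXEC): [MAIN] PC=2: NOP [depth=0]
Event 14 (EXEC): [MAIN] PC=3: DEC 2 -> ACC=0 [depth=0]
Event 15 (EXEC): [MAIN] PC=4: INC 2 -> ACC=2 [depth=0]
Event 16 (EXEC): [MAIN] PC=5: INC 1 -> ACC=3 [depth=0]
Event 17 (EXEC): [MAIN] PC=6: HALT [depth=0]
Max depth observed: 2

Answer: 2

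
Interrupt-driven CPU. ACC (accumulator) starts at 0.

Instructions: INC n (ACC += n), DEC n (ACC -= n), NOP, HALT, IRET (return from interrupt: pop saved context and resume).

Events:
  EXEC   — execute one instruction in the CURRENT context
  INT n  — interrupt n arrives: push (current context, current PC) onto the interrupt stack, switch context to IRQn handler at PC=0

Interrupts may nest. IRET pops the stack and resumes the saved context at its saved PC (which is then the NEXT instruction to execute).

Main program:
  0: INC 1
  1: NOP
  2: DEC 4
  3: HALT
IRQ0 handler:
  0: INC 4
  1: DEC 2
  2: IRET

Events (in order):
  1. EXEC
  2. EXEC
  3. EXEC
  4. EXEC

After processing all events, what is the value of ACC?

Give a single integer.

Event 1 (EXEC): [MAIN] PC=0: INC 1 -> ACC=1
Event 2 (EXEC): [MAIN] PC=1: NOP
Event 3 (EXEC): [MAIN] PC=2: DEC 4 -> ACC=-3
Event 4 (EXEC): [MAIN] PC=3: HALT

Answer: -3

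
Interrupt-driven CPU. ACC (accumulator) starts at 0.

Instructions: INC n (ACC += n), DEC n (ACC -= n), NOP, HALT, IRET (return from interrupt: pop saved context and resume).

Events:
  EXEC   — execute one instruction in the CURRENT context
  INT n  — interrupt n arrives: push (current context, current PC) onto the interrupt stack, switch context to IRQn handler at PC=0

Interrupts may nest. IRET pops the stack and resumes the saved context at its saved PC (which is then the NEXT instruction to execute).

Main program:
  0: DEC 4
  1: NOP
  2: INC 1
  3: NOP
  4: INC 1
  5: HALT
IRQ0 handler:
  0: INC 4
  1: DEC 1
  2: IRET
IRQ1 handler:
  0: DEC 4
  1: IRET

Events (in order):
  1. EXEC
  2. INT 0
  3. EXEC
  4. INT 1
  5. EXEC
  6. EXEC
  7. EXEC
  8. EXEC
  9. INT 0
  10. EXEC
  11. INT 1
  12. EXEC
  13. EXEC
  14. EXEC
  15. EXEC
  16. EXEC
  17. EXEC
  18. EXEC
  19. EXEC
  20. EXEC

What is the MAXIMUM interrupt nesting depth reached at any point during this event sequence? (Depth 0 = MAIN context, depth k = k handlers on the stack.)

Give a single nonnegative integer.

Answer: 2

Derivation:
Event 1 (EXEC): [MAIN] PC=0: DEC 4 -> ACC=-4 [depth=0]
Event 2 (INT 0): INT 0 arrives: push (MAIN, PC=1), enter IRQ0 at PC=0 (depth now 1) [depth=1]
Event 3 (EXEC): [IRQ0] PC=0: INC 4 -> ACC=0 [depth=1]
Event 4 (INT 1): INT 1 arrives: push (IRQ0, PC=1), enter IRQ1 at PC=0 (depth now 2) [depth=2]
Event 5 (EXEC): [IRQ1] PC=0: DEC 4 -> ACC=-4 [depth=2]
Event 6 (EXEC): [IRQ1] PC=1: IRET -> resume IRQ0 at PC=1 (depth now 1) [depth=1]
Event 7 (EXEC): [IRQ0] PC=1: DEC 1 -> ACC=-5 [depth=1]
Event 8 (EXEC): [IRQ0] PC=2: IRET -> resume MAIN at PC=1 (depth now 0) [depth=0]
Event 9 (INT 0): INT 0 arrives: push (MAIN, PC=1), enter IRQ0 at PC=0 (depth now 1) [depth=1]
Event 10 (EXEC): [IRQ0] PC=0: INC 4 -> ACC=-1 [depth=1]
Event 11 (INT 1): INT 1 arrives: push (IRQ0, PC=1), enter IRQ1 at PC=0 (depth now 2) [depth=2]
Event 12 (EXEC): [IRQ1] PC=0: DEC 4 -> ACC=-5 [depth=2]
Event 13 (EXEC): [IRQ1] PC=1: IRET -> resume IRQ0 at PC=1 (depth now 1) [depth=1]
Event 14 (EXEC): [IRQ0] PC=1: DEC 1 -> ACC=-6 [depth=1]
Event 15 (EXEC): [IRQ0] PC=2: IRET -> resume MAIN at PC=1 (depth now 0) [depth=0]
Event 16 (EXEC): [MAIN] PC=1: NOP [depth=0]
Event 17 (EXEC): [MAIN] PC=2: INC 1 -> ACC=-5 [depth=0]
Event 18 (EXEC): [MAIN] PC=3: NOP [depth=0]
Event 19 (EXEC): [MAIN] PC=4: INC 1 -> ACC=-4 [depth=0]
Event 20 (EXEC): [MAIN] PC=5: HALT [depth=0]
Max depth observed: 2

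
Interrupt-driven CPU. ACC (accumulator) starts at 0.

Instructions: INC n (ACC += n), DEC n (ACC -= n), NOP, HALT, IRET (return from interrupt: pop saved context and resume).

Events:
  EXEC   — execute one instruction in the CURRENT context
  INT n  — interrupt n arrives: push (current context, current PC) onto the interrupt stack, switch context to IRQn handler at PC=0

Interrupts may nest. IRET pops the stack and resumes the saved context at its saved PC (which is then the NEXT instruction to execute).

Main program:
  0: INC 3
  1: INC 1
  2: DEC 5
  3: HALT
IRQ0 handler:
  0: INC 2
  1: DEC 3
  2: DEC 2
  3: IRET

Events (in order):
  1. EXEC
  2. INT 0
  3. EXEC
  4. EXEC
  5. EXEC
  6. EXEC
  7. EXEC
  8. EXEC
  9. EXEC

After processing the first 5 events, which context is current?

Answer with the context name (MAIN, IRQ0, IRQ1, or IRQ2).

Event 1 (EXEC): [MAIN] PC=0: INC 3 -> ACC=3
Event 2 (INT 0): INT 0 arrives: push (MAIN, PC=1), enter IRQ0 at PC=0 (depth now 1)
Event 3 (EXEC): [IRQ0] PC=0: INC 2 -> ACC=5
Event 4 (EXEC): [IRQ0] PC=1: DEC 3 -> ACC=2
Event 5 (EXEC): [IRQ0] PC=2: DEC 2 -> ACC=0

Answer: IRQ0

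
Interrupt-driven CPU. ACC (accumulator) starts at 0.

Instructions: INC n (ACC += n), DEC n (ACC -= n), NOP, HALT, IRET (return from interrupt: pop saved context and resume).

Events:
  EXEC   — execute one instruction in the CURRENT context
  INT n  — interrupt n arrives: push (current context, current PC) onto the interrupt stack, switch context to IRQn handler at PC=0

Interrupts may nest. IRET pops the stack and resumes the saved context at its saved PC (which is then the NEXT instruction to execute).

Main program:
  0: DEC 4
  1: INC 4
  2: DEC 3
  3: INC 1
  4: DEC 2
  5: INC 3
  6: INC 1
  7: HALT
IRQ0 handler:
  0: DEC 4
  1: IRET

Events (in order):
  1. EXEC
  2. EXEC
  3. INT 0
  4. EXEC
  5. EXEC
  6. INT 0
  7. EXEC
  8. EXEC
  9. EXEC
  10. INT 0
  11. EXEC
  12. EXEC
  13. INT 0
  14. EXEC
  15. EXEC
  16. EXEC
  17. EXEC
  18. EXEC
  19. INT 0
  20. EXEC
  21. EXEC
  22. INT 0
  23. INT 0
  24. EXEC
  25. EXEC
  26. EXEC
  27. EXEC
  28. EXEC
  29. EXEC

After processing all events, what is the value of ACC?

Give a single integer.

Event 1 (EXEC): [MAIN] PC=0: DEC 4 -> ACC=-4
Event 2 (EXEC): [MAIN] PC=1: INC 4 -> ACC=0
Event 3 (INT 0): INT 0 arrives: push (MAIN, PC=2), enter IRQ0 at PC=0 (depth now 1)
Event 4 (EXEC): [IRQ0] PC=0: DEC 4 -> ACC=-4
Event 5 (EXEC): [IRQ0] PC=1: IRET -> resume MAIN at PC=2 (depth now 0)
Event 6 (INT 0): INT 0 arrives: push (MAIN, PC=2), enter IRQ0 at PC=0 (depth now 1)
Event 7 (EXEC): [IRQ0] PC=0: DEC 4 -> ACC=-8
Event 8 (EXEC): [IRQ0] PC=1: IRET -> resume MAIN at PC=2 (depth now 0)
Event 9 (EXEC): [MAIN] PC=2: DEC 3 -> ACC=-11
Event 10 (INT 0): INT 0 arrives: push (MAIN, PC=3), enter IRQ0 at PC=0 (depth now 1)
Event 11 (EXEC): [IRQ0] PC=0: DEC 4 -> ACC=-15
Event 12 (EXEC): [IRQ0] PC=1: IRET -> resume MAIN at PC=3 (depth now 0)
Event 13 (INT 0): INT 0 arrives: push (MAIN, PC=3), enter IRQ0 at PC=0 (depth now 1)
Event 14 (EXEC): [IRQ0] PC=0: DEC 4 -> ACC=-19
Event 15 (EXEC): [IRQ0] PC=1: IRET -> resume MAIN at PC=3 (depth now 0)
Event 16 (EXEC): [MAIN] PC=3: INC 1 -> ACC=-18
Event 17 (EXEC): [MAIN] PC=4: DEC 2 -> ACC=-20
Event 18 (EXEC): [MAIN] PC=5: INC 3 -> ACC=-17
Event 19 (INT 0): INT 0 arrives: push (MAIN, PC=6), enter IRQ0 at PC=0 (depth now 1)
Event 20 (EXEC): [IRQ0] PC=0: DEC 4 -> ACC=-21
Event 21 (EXEC): [IRQ0] PC=1: IRET -> resume MAIN at PC=6 (depth now 0)
Event 22 (INT 0): INT 0 arrives: push (MAIN, PC=6), enter IRQ0 at PC=0 (depth now 1)
Event 23 (INT 0): INT 0 arrives: push (IRQ0, PC=0), enter IRQ0 at PC=0 (depth now 2)
Event 24 (EXEC): [IRQ0] PC=0: DEC 4 -> ACC=-25
Event 25 (EXEC): [IRQ0] PC=1: IRET -> resume IRQ0 at PC=0 (depth now 1)
Event 26 (EXEC): [IRQ0] PC=0: DEC 4 -> ACC=-29
Event 27 (EXEC): [IRQ0] PC=1: IRET -> resume MAIN at PC=6 (depth now 0)
Event 28 (EXEC): [MAIN] PC=6: INC 1 -> ACC=-28
Event 29 (EXEC): [MAIN] PC=7: HALT

Answer: -28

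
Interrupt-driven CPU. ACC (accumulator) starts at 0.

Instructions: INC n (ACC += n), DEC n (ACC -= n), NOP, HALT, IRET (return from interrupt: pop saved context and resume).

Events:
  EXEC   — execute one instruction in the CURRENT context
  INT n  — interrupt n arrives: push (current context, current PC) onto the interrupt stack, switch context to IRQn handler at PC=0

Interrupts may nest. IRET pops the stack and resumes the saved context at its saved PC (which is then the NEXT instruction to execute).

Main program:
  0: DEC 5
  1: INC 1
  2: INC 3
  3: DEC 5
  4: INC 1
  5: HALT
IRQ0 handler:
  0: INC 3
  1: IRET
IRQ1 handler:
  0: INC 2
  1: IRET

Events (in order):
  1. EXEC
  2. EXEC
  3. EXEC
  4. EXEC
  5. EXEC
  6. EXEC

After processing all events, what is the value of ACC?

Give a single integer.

Answer: -5

Derivation:
Event 1 (EXEC): [MAIN] PC=0: DEC 5 -> ACC=-5
Event 2 (EXEC): [MAIN] PC=1: INC 1 -> ACC=-4
Event 3 (EXEC): [MAIN] PC=2: INC 3 -> ACC=-1
Event 4 (EXEC): [MAIN] PC=3: DEC 5 -> ACC=-6
Event 5 (EXEC): [MAIN] PC=4: INC 1 -> ACC=-5
Event 6 (EXEC): [MAIN] PC=5: HALT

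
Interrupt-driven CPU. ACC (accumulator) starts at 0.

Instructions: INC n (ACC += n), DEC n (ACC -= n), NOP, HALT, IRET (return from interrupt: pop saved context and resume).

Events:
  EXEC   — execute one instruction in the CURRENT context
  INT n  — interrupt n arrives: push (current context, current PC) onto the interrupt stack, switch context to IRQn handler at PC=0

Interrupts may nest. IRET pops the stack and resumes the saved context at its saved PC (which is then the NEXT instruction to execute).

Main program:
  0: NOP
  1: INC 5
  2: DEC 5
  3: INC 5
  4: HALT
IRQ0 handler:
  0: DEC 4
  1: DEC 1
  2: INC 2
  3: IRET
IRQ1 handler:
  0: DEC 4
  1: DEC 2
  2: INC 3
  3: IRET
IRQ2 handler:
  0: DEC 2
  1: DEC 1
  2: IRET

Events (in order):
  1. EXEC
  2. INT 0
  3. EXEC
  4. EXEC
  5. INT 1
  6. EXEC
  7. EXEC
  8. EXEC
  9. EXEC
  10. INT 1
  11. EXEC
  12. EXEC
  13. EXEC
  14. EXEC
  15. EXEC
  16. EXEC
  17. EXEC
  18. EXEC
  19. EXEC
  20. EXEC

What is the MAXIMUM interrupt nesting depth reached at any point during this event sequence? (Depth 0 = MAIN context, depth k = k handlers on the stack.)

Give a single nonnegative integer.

Event 1 (EXEC): [MAIN] PC=0: NOP [depth=0]
Event 2 (INT 0): INT 0 arrives: push (MAIN, PC=1), enter IRQ0 at PC=0 (depth now 1) [depth=1]
Event 3 (EXEC): [IRQ0] PC=0: DEC 4 -> ACC=-4 [depth=1]
Event 4 (EXEC): [IRQ0] PC=1: DEC 1 -> ACC=-5 [depth=1]
Event 5 (INT 1): INT 1 arrives: push (IRQ0, PC=2), enter IRQ1 at PC=0 (depth now 2) [depth=2]
Event 6 (EXEC): [IRQ1] PC=0: DEC 4 -> ACC=-9 [depth=2]
Event 7 (EXEC): [IRQ1] PC=1: DEC 2 -> ACC=-11 [depth=2]
Event 8 (EXEC): [IRQ1] PC=2: INC 3 -> ACC=-8 [depth=2]
Event 9 (EXEC): [IRQ1] PC=3: IRET -> resume IRQ0 at PC=2 (depth now 1) [depth=1]
Event 10 (INT 1): INT 1 arrives: push (IRQ0, PC=2), enter IRQ1 at PC=0 (depth now 2) [depth=2]
Event 11 (EXEC): [IRQ1] PC=0: DEC 4 -> ACC=-12 [depth=2]
Event 12 (EXEC): [IRQ1] PC=1: DEC 2 -> ACC=-14 [depth=2]
Event 13 (EXEC): [IRQ1] PC=2: INC 3 -> ACC=-11 [depth=2]
Event 14 (EXEC): [IRQ1] PC=3: IRET -> resume IRQ0 at PC=2 (depth now 1) [depth=1]
Event 15 (EXEC): [IRQ0] PC=2: INC 2 -> ACC=-9 [depth=1]
Event 16 (EXEC): [IRQ0] PC=3: IRET -> resume MAIN at PC=1 (depth now 0) [depth=0]
Event 17 (EXEC): [MAIN] PC=1: INC 5 -> ACC=-4 [depth=0]
Event 18 (EXEC): [MAIN] PC=2: DEC 5 -> ACC=-9 [depth=0]
Event 19 (EXEC): [MAIN] PC=3: INC 5 -> ACC=-4 [depth=0]
Event 20 (EXEC): [MAIN] PC=4: HALT [depth=0]
Max depth observed: 2

Answer: 2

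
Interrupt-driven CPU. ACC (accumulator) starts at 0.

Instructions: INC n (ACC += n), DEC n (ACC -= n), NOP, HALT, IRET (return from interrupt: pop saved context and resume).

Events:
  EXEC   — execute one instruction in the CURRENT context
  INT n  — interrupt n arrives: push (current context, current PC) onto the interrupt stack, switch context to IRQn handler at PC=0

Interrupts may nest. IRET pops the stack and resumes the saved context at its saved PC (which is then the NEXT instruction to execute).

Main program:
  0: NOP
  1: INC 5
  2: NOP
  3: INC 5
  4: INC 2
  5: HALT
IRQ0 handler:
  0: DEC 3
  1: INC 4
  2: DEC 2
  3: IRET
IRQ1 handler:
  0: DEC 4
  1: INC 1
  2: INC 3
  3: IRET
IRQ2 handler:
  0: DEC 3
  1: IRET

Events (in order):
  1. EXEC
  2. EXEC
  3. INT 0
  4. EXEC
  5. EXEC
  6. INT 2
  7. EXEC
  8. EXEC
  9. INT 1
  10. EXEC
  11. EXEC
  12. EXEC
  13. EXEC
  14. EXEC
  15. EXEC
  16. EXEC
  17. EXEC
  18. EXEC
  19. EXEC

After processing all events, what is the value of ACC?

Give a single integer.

Event 1 (EXEC): [MAIN] PC=0: NOP
Event 2 (EXEC): [MAIN] PC=1: INC 5 -> ACC=5
Event 3 (INT 0): INT 0 arrives: push (MAIN, PC=2), enter IRQ0 at PC=0 (depth now 1)
Event 4 (EXEC): [IRQ0] PC=0: DEC 3 -> ACC=2
Event 5 (EXEC): [IRQ0] PC=1: INC 4 -> ACC=6
Event 6 (INT 2): INT 2 arrives: push (IRQ0, PC=2), enter IRQ2 at PC=0 (depth now 2)
Event 7 (EXEC): [IRQ2] PC=0: DEC 3 -> ACC=3
Event 8 (EXEC): [IRQ2] PC=1: IRET -> resume IRQ0 at PC=2 (depth now 1)
Event 9 (INT 1): INT 1 arrives: push (IRQ0, PC=2), enter IRQ1 at PC=0 (depth now 2)
Event 10 (EXEC): [IRQ1] PC=0: DEC 4 -> ACC=-1
Event 11 (EXEC): [IRQ1] PC=1: INC 1 -> ACC=0
Event 12 (EXEC): [IRQ1] PC=2: INC 3 -> ACC=3
Event 13 (EXEC): [IRQ1] PC=3: IRET -> resume IRQ0 at PC=2 (depth now 1)
Event 14 (EXEC): [IRQ0] PC=2: DEC 2 -> ACC=1
Event 15 (EXEC): [IRQ0] PC=3: IRET -> resume MAIN at PC=2 (depth now 0)
Event 16 (EXEC): [MAIN] PC=2: NOP
Event 17 (EXEC): [MAIN] PC=3: INC 5 -> ACC=6
Event 18 (EXEC): [MAIN] PC=4: INC 2 -> ACC=8
Event 19 (EXEC): [MAIN] PC=5: HALT

Answer: 8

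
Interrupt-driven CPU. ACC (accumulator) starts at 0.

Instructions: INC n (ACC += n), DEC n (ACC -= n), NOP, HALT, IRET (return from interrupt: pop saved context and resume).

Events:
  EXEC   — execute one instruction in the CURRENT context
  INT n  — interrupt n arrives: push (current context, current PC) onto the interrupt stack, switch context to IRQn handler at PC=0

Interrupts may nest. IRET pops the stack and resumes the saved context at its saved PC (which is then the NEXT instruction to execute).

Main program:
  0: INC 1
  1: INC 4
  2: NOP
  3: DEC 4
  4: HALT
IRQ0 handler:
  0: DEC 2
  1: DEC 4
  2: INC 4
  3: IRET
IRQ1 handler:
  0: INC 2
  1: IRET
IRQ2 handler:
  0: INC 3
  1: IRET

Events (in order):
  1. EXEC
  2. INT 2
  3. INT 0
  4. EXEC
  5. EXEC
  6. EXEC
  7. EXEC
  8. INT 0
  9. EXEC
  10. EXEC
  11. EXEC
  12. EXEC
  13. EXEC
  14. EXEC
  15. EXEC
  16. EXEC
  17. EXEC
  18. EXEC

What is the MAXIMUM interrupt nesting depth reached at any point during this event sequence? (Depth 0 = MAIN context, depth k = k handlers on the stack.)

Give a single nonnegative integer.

Answer: 2

Derivation:
Event 1 (EXEC): [MAIN] PC=0: INC 1 -> ACC=1 [depth=0]
Event 2 (INT 2): INT 2 arrives: push (MAIN, PC=1), enter IRQ2 at PC=0 (depth now 1) [depth=1]
Event 3 (INT 0): INT 0 arrives: push (IRQ2, PC=0), enter IRQ0 at PC=0 (depth now 2) [depth=2]
Event 4 (EXEC): [IRQ0] PC=0: DEC 2 -> ACC=-1 [depth=2]
Event 5 (EXEC): [IRQ0] PC=1: DEC 4 -> ACC=-5 [depth=2]
Event 6 (EXEC): [IRQ0] PC=2: INC 4 -> ACC=-1 [depth=2]
Event 7 (EXEC): [IRQ0] PC=3: IRET -> resume IRQ2 at PC=0 (depth now 1) [depth=1]
Event 8 (INT 0): INT 0 arrives: push (IRQ2, PC=0), enter IRQ0 at PC=0 (depth now 2) [depth=2]
Event 9 (EXEC): [IRQ0] PC=0: DEC 2 -> ACC=-3 [depth=2]
Event 10 (EXEC): [IRQ0] PC=1: DEC 4 -> ACC=-7 [depth=2]
Event 11 (EXEC): [IRQ0] PC=2: INC 4 -> ACC=-3 [depth=2]
Event 12 (EXEC): [IRQ0] PC=3: IRET -> resume IRQ2 at PC=0 (depth now 1) [depth=1]
Event 13 (EXEC): [IRQ2] PC=0: INC 3 -> ACC=0 [depth=1]
Event 14 (EXEC): [IRQ2] PC=1: IRET -> resume MAIN at PC=1 (depth now 0) [depth=0]
Event 15 (EXEC): [MAIN] PC=1: INC 4 -> ACC=4 [depth=0]
Event 16 (EXEC): [MAIN] PC=2: NOP [depth=0]
Event 17 (EXEC): [MAIN] PC=3: DEC 4 -> ACC=0 [depth=0]
Event 18 (EXEC): [MAIN] PC=4: HALT [depth=0]
Max depth observed: 2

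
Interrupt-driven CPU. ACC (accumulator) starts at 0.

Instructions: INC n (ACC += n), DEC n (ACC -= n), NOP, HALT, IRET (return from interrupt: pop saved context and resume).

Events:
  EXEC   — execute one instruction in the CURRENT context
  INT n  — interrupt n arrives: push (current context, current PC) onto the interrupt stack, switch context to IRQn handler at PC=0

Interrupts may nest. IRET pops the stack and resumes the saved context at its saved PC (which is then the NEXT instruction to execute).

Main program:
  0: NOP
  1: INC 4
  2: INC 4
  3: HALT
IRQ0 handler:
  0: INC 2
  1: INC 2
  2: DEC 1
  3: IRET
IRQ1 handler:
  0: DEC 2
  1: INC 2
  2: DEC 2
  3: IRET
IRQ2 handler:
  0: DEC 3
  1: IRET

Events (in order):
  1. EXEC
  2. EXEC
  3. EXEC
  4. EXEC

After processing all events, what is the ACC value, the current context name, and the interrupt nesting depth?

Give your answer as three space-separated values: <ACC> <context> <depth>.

Answer: 8 MAIN 0

Derivation:
Event 1 (EXEC): [MAIN] PC=0: NOP
Event 2 (EXEC): [MAIN] PC=1: INC 4 -> ACC=4
Event 3 (EXEC): [MAIN] PC=2: INC 4 -> ACC=8
Event 4 (EXEC): [MAIN] PC=3: HALT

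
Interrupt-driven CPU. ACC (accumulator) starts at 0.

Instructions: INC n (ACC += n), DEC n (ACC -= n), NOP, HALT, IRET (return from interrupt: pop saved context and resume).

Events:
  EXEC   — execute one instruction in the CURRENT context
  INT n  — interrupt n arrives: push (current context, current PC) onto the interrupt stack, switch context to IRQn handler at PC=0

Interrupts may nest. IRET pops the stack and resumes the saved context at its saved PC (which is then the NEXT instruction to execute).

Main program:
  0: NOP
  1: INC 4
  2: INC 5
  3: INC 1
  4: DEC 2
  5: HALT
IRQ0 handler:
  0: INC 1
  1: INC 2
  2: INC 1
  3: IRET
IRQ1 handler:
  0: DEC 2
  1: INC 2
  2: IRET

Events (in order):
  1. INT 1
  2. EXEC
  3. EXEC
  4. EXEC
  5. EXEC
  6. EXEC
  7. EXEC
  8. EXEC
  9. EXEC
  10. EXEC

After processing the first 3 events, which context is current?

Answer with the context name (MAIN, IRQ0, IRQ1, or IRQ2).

Event 1 (INT 1): INT 1 arrives: push (MAIN, PC=0), enter IRQ1 at PC=0 (depth now 1)
Event 2 (EXEC): [IRQ1] PC=0: DEC 2 -> ACC=-2
Event 3 (EXEC): [IRQ1] PC=1: INC 2 -> ACC=0

Answer: IRQ1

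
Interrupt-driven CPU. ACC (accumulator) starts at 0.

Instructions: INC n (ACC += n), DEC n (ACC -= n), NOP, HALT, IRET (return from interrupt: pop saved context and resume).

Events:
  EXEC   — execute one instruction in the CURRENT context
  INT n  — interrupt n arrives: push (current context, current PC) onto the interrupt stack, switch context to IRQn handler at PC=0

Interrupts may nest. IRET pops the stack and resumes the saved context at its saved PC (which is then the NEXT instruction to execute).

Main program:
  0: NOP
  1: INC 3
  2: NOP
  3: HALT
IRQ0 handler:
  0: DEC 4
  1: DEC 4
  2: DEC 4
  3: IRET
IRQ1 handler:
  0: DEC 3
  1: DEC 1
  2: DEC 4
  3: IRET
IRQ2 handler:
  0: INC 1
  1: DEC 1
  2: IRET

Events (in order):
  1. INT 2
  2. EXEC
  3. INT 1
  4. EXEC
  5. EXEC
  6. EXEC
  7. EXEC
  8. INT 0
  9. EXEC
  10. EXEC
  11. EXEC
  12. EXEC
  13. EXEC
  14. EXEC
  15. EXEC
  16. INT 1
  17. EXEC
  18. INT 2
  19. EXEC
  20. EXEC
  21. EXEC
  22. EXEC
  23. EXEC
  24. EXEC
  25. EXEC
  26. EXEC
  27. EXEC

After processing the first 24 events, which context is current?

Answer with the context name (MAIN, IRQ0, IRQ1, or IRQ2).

Event 1 (INT 2): INT 2 arrives: push (MAIN, PC=0), enter IRQ2 at PC=0 (depth now 1)
Event 2 (EXEC): [IRQ2] PC=0: INC 1 -> ACC=1
Event 3 (INT 1): INT 1 arrives: push (IRQ2, PC=1), enter IRQ1 at PC=0 (depth now 2)
Event 4 (EXEC): [IRQ1] PC=0: DEC 3 -> ACC=-2
Event 5 (EXEC): [IRQ1] PC=1: DEC 1 -> ACC=-3
Event 6 (EXEC): [IRQ1] PC=2: DEC 4 -> ACC=-7
Event 7 (EXEC): [IRQ1] PC=3: IRET -> resume IRQ2 at PC=1 (depth now 1)
Event 8 (INT 0): INT 0 arrives: push (IRQ2, PC=1), enter IRQ0 at PC=0 (depth now 2)
Event 9 (EXEC): [IRQ0] PC=0: DEC 4 -> ACC=-11
Event 10 (EXEC): [IRQ0] PC=1: DEC 4 -> ACC=-15
Event 11 (EXEC): [IRQ0] PC=2: DEC 4 -> ACC=-19
Event 12 (EXEC): [IRQ0] PC=3: IRET -> resume IRQ2 at PC=1 (depth now 1)
Event 13 (EXEC): [IRQ2] PC=1: DEC 1 -> ACC=-20
Event 14 (EXEC): [IRQ2] PC=2: IRET -> resume MAIN at PC=0 (depth now 0)
Event 15 (EXEC): [MAIN] PC=0: NOP
Event 16 (INT 1): INT 1 arrives: push (MAIN, PC=1), enter IRQ1 at PC=0 (depth now 1)
Event 17 (EXEC): [IRQ1] PC=0: DEC 3 -> ACC=-23
Event 18 (INT 2): INT 2 arrives: push (IRQ1, PC=1), enter IRQ2 at PC=0 (depth now 2)
Event 19 (EXEC): [IRQ2] PC=0: INC 1 -> ACC=-22
Event 20 (EXEC): [IRQ2] PC=1: DEC 1 -> ACC=-23
Event 21 (EXEC): [IRQ2] PC=2: IRET -> resume IRQ1 at PC=1 (depth now 1)
Event 22 (EXEC): [IRQ1] PC=1: DEC 1 -> ACC=-24
Event 23 (EXEC): [IRQ1] PC=2: DEC 4 -> ACC=-28
Event 24 (EXEC): [IRQ1] PC=3: IRET -> resume MAIN at PC=1 (depth now 0)

Answer: MAIN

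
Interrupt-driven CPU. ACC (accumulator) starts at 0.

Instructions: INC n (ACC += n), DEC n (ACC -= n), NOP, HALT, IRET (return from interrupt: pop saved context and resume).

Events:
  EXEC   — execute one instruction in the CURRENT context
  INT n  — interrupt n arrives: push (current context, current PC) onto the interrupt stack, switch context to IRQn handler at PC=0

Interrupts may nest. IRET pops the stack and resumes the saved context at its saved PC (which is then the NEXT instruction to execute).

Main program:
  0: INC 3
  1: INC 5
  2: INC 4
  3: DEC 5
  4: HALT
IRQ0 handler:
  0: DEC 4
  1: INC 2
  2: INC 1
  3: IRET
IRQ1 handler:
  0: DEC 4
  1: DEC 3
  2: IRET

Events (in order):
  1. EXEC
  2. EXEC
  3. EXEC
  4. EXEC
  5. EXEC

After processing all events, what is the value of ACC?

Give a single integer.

Event 1 (EXEC): [MAIN] PC=0: INC 3 -> ACC=3
Event 2 (EXEC): [MAIN] PC=1: INC 5 -> ACC=8
Event 3 (EXEC): [MAIN] PC=2: INC 4 -> ACC=12
Event 4 (EXEC): [MAIN] PC=3: DEC 5 -> ACC=7
Event 5 (EXEC): [MAIN] PC=4: HALT

Answer: 7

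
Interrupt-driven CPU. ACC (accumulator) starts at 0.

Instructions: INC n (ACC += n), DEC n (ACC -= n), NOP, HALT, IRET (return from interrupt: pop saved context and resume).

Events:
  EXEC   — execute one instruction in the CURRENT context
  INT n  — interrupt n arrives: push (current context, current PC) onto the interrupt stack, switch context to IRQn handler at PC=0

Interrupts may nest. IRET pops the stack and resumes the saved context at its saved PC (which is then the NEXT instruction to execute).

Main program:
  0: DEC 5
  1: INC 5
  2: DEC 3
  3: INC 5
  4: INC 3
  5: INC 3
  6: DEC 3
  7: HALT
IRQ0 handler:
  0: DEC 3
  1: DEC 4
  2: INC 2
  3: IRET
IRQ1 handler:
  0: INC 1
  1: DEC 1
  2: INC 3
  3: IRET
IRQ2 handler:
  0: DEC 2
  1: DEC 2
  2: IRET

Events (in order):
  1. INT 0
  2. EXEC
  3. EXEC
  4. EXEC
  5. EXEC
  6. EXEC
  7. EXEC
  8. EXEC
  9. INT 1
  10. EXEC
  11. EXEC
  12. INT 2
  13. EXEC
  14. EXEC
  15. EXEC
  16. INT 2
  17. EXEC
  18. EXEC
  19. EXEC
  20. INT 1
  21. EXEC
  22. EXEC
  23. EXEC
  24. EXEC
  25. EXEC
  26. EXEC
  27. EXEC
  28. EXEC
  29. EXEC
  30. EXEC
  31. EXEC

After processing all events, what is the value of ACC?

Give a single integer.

Answer: -2

Derivation:
Event 1 (INT 0): INT 0 arrives: push (MAIN, PC=0), enter IRQ0 at PC=0 (depth now 1)
Event 2 (EXEC): [IRQ0] PC=0: DEC 3 -> ACC=-3
Event 3 (EXEC): [IRQ0] PC=1: DEC 4 -> ACC=-7
Event 4 (EXEC): [IRQ0] PC=2: INC 2 -> ACC=-5
Event 5 (EXEC): [IRQ0] PC=3: IRET -> resume MAIN at PC=0 (depth now 0)
Event 6 (EXEC): [MAIN] PC=0: DEC 5 -> ACC=-10
Event 7 (EXEC): [MAIN] PC=1: INC 5 -> ACC=-5
Event 8 (EXEC): [MAIN] PC=2: DEC 3 -> ACC=-8
Event 9 (INT 1): INT 1 arrives: push (MAIN, PC=3), enter IRQ1 at PC=0 (depth now 1)
Event 10 (EXEC): [IRQ1] PC=0: INC 1 -> ACC=-7
Event 11 (EXEC): [IRQ1] PC=1: DEC 1 -> ACC=-8
Event 12 (INT 2): INT 2 arrives: push (IRQ1, PC=2), enter IRQ2 at PC=0 (depth now 2)
Event 13 (EXEC): [IRQ2] PC=0: DEC 2 -> ACC=-10
Event 14 (EXEC): [IRQ2] PC=1: DEC 2 -> ACC=-12
Event 15 (EXEC): [IRQ2] PC=2: IRET -> resume IRQ1 at PC=2 (depth now 1)
Event 16 (INT 2): INT 2 arrives: push (IRQ1, PC=2), enter IRQ2 at PC=0 (depth now 2)
Event 17 (EXEC): [IRQ2] PC=0: DEC 2 -> ACC=-14
Event 18 (EXEC): [IRQ2] PC=1: DEC 2 -> ACC=-16
Event 19 (EXEC): [IRQ2] PC=2: IRET -> resume IRQ1 at PC=2 (depth now 1)
Event 20 (INT 1): INT 1 arrives: push (IRQ1, PC=2), enter IRQ1 at PC=0 (depth now 2)
Event 21 (EXEC): [IRQ1] PC=0: INC 1 -> ACC=-15
Event 22 (EXEC): [IRQ1] PC=1: DEC 1 -> ACC=-16
Event 23 (EXEC): [IRQ1] PC=2: INC 3 -> ACC=-13
Event 24 (EXEC): [IRQ1] PC=3: IRET -> resume IRQ1 at PC=2 (depth now 1)
Event 25 (EXEC): [IRQ1] PC=2: INC 3 -> ACC=-10
Event 26 (EXEC): [IRQ1] PC=3: IRET -> resume MAIN at PC=3 (depth now 0)
Event 27 (EXEC): [MAIN] PC=3: INC 5 -> ACC=-5
Event 28 (EXEC): [MAIN] PC=4: INC 3 -> ACC=-2
Event 29 (EXEC): [MAIN] PC=5: INC 3 -> ACC=1
Event 30 (EXEC): [MAIN] PC=6: DEC 3 -> ACC=-2
Event 31 (EXEC): [MAIN] PC=7: HALT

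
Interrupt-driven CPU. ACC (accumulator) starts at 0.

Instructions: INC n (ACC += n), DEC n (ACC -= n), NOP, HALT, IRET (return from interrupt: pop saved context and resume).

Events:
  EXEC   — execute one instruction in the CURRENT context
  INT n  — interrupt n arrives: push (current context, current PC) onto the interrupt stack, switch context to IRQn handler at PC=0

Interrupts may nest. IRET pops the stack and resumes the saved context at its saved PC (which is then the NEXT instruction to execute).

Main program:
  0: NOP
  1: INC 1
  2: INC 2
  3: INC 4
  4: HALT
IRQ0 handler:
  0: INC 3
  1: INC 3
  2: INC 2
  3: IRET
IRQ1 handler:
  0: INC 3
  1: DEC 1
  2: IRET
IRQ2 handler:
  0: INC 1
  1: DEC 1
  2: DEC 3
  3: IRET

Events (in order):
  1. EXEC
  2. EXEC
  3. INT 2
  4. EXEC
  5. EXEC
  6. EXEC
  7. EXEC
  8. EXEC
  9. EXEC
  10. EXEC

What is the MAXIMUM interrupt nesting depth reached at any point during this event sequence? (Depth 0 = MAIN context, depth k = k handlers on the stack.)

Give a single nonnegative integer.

Answer: 1

Derivation:
Event 1 (EXEC): [MAIN] PC=0: NOP [depth=0]
Event 2 (EXEC): [MAIN] PC=1: INC 1 -> ACC=1 [depth=0]
Event 3 (INT 2): INT 2 arrives: push (MAIN, PC=2), enter IRQ2 at PC=0 (depth now 1) [depth=1]
Event 4 (EXEC): [IRQ2] PC=0: INC 1 -> ACC=2 [depth=1]
Event 5 (EXEC): [IRQ2] PC=1: DEC 1 -> ACC=1 [depth=1]
Event 6 (EXEC): [IRQ2] PC=2: DEC 3 -> ACC=-2 [depth=1]
Event 7 (EXEC): [IRQ2] PC=3: IRET -> resume MAIN at PC=2 (depth now 0) [depth=0]
Event 8 (EXEC): [MAIN] PC=2: INC 2 -> ACC=0 [depth=0]
Event 9 (EXEC): [MAIN] PC=3: INC 4 -> ACC=4 [depth=0]
Event 10 (EXEC): [MAIN] PC=4: HALT [depth=0]
Max depth observed: 1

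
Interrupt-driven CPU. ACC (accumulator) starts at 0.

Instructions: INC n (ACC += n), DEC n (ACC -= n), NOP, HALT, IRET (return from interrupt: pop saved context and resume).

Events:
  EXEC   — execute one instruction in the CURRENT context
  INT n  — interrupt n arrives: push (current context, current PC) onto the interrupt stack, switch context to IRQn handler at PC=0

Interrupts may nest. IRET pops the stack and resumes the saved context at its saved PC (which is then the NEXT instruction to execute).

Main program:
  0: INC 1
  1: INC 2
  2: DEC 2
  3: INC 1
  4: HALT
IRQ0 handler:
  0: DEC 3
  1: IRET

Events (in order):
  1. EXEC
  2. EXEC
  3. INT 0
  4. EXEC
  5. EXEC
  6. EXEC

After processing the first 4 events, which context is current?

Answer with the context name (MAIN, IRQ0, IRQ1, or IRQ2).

Event 1 (EXEC): [MAIN] PC=0: INC 1 -> ACC=1
Event 2 (EXEC): [MAIN] PC=1: INC 2 -> ACC=3
Event 3 (INT 0): INT 0 arrives: push (MAIN, PC=2), enter IRQ0 at PC=0 (depth now 1)
Event 4 (EXEC): [IRQ0] PC=0: DEC 3 -> ACC=0

Answer: IRQ0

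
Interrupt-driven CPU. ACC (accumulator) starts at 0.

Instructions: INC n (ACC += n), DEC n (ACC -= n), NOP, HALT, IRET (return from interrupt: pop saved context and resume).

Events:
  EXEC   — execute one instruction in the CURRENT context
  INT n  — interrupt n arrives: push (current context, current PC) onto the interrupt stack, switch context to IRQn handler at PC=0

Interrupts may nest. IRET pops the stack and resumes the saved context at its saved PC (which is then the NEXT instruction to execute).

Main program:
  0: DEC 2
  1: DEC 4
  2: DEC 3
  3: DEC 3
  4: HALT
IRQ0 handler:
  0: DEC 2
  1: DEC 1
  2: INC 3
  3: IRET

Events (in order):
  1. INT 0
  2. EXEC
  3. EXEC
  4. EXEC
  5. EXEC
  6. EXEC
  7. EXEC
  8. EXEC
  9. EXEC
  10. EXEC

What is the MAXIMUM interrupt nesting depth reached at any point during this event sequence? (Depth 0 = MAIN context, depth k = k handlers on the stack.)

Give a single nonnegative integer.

Answer: 1

Derivation:
Event 1 (INT 0): INT 0 arrives: push (MAIN, PC=0), enter IRQ0 at PC=0 (depth now 1) [depth=1]
Event 2 (EXEC): [IRQ0] PC=0: DEC 2 -> ACC=-2 [depth=1]
Event 3 (EXEC): [IRQ0] PC=1: DEC 1 -> ACC=-3 [depth=1]
Event 4 (EXEC): [IRQ0] PC=2: INC 3 -> ACC=0 [depth=1]
Event 5 (EXEC): [IRQ0] PC=3: IRET -> resume MAIN at PC=0 (depth now 0) [depth=0]
Event 6 (EXEC): [MAIN] PC=0: DEC 2 -> ACC=-2 [depth=0]
Event 7 (EXEC): [MAIN] PC=1: DEC 4 -> ACC=-6 [depth=0]
Event 8 (EXEC): [MAIN] PC=2: DEC 3 -> ACC=-9 [depth=0]
Event 9 (EXEC): [MAIN] PC=3: DEC 3 -> ACC=-12 [depth=0]
Event 10 (EXEC): [MAIN] PC=4: HALT [depth=0]
Max depth observed: 1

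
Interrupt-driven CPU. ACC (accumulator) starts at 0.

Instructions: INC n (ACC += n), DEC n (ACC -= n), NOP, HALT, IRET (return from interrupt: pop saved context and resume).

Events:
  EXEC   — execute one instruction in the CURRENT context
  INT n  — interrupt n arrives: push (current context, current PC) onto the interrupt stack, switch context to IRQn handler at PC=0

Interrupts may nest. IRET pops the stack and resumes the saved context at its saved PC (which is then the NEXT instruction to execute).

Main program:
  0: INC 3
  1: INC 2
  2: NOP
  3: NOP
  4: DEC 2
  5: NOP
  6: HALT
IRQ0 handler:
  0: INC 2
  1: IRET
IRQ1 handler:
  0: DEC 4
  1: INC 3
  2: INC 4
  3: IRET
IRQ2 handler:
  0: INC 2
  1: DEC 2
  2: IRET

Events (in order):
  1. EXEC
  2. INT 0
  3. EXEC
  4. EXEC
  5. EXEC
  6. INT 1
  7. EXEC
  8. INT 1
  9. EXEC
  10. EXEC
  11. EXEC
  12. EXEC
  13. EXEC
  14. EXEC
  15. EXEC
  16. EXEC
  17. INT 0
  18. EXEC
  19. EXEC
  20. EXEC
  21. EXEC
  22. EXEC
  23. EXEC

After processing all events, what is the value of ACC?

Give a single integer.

Answer: 13

Derivation:
Event 1 (EXEC): [MAIN] PC=0: INC 3 -> ACC=3
Event 2 (INT 0): INT 0 arrives: push (MAIN, PC=1), enter IRQ0 at PC=0 (depth now 1)
Event 3 (EXEC): [IRQ0] PC=0: INC 2 -> ACC=5
Event 4 (EXEC): [IRQ0] PC=1: IRET -> resume MAIN at PC=1 (depth now 0)
Event 5 (EXEC): [MAIN] PC=1: INC 2 -> ACC=7
Event 6 (INT 1): INT 1 arrives: push (MAIN, PC=2), enter IRQ1 at PC=0 (depth now 1)
Event 7 (EXEC): [IRQ1] PC=0: DEC 4 -> ACC=3
Event 8 (INT 1): INT 1 arrives: push (IRQ1, PC=1), enter IRQ1 at PC=0 (depth now 2)
Event 9 (EXEC): [IRQ1] PC=0: DEC 4 -> ACC=-1
Event 10 (EXEC): [IRQ1] PC=1: INC 3 -> ACC=2
Event 11 (EXEC): [IRQ1] PC=2: INC 4 -> ACC=6
Event 12 (EXEC): [IRQ1] PC=3: IRET -> resume IRQ1 at PC=1 (depth now 1)
Event 13 (EXEC): [IRQ1] PC=1: INC 3 -> ACC=9
Event 14 (EXEC): [IRQ1] PC=2: INC 4 -> ACC=13
Event 15 (EXEC): [IRQ1] PC=3: IRET -> resume MAIN at PC=2 (depth now 0)
Event 16 (EXEC): [MAIN] PC=2: NOP
Event 17 (INT 0): INT 0 arrives: push (MAIN, PC=3), enter IRQ0 at PC=0 (depth now 1)
Event 18 (EXEC): [IRQ0] PC=0: INC 2 -> ACC=15
Event 19 (EXEC): [IRQ0] PC=1: IRET -> resume MAIN at PC=3 (depth now 0)
Event 20 (EXEC): [MAIN] PC=3: NOP
Event 21 (EXEC): [MAIN] PC=4: DEC 2 -> ACC=13
Event 22 (EXEC): [MAIN] PC=5: NOP
Event 23 (EXEC): [MAIN] PC=6: HALT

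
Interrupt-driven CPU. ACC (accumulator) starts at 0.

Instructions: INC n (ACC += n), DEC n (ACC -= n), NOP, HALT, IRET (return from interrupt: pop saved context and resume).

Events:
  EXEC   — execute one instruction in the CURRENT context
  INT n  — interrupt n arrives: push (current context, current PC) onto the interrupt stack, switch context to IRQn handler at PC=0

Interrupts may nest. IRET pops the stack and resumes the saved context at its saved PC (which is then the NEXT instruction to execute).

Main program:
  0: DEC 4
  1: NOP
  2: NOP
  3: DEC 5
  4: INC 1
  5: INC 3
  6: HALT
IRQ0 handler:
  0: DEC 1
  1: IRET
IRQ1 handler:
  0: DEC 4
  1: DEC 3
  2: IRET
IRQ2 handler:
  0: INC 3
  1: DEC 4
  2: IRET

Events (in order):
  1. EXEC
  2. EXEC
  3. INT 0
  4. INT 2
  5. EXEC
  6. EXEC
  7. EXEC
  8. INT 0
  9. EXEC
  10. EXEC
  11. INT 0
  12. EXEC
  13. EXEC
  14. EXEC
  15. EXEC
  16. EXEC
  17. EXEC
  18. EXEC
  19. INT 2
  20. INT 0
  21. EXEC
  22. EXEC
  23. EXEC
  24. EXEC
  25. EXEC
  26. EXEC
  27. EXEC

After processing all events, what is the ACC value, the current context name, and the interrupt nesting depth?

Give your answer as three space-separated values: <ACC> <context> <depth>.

Answer: -11 MAIN 0

Derivation:
Event 1 (EXEC): [MAIN] PC=0: DEC 4 -> ACC=-4
Event 2 (EXEC): [MAIN] PC=1: NOP
Event 3 (INT 0): INT 0 arrives: push (MAIN, PC=2), enter IRQ0 at PC=0 (depth now 1)
Event 4 (INT 2): INT 2 arrives: push (IRQ0, PC=0), enter IRQ2 at PC=0 (depth now 2)
Event 5 (EXEC): [IRQ2] PC=0: INC 3 -> ACC=-1
Event 6 (EXEC): [IRQ2] PC=1: DEC 4 -> ACC=-5
Event 7 (EXEC): [IRQ2] PC=2: IRET -> resume IRQ0 at PC=0 (depth now 1)
Event 8 (INT 0): INT 0 arrives: push (IRQ0, PC=0), enter IRQ0 at PC=0 (depth now 2)
Event 9 (EXEC): [IRQ0] PC=0: DEC 1 -> ACC=-6
Event 10 (EXEC): [IRQ0] PC=1: IRET -> resume IRQ0 at PC=0 (depth now 1)
Event 11 (INT 0): INT 0 arrives: push (IRQ0, PC=0), enter IRQ0 at PC=0 (depth now 2)
Event 12 (EXEC): [IRQ0] PC=0: DEC 1 -> ACC=-7
Event 13 (EXEC): [IRQ0] PC=1: IRET -> resume IRQ0 at PC=0 (depth now 1)
Event 14 (EXEC): [IRQ0] PC=0: DEC 1 -> ACC=-8
Event 15 (EXEC): [IRQ0] PC=1: IRET -> resume MAIN at PC=2 (depth now 0)
Event 16 (EXEC): [MAIN] PC=2: NOP
Event 17 (EXEC): [MAIN] PC=3: DEC 5 -> ACC=-13
Event 18 (EXEC): [MAIN] PC=4: INC 1 -> ACC=-12
Event 19 (INT 2): INT 2 arrives: push (MAIN, PC=5), enter IRQ2 at PC=0 (depth now 1)
Event 20 (INT 0): INT 0 arrives: push (IRQ2, PC=0), enter IRQ0 at PC=0 (depth now 2)
Event 21 (EXEC): [IRQ0] PC=0: DEC 1 -> ACC=-13
Event 22 (EXEC): [IRQ0] PC=1: IRET -> resume IRQ2 at PC=0 (depth now 1)
Event 23 (EXEC): [IRQ2] PC=0: INC 3 -> ACC=-10
Event 24 (EXEC): [IRQ2] PC=1: DEC 4 -> ACC=-14
Event 25 (EXEC): [IRQ2] PC=2: IRET -> resume MAIN at PC=5 (depth now 0)
Event 26 (EXEC): [MAIN] PC=5: INC 3 -> ACC=-11
Event 27 (EXEC): [MAIN] PC=6: HALT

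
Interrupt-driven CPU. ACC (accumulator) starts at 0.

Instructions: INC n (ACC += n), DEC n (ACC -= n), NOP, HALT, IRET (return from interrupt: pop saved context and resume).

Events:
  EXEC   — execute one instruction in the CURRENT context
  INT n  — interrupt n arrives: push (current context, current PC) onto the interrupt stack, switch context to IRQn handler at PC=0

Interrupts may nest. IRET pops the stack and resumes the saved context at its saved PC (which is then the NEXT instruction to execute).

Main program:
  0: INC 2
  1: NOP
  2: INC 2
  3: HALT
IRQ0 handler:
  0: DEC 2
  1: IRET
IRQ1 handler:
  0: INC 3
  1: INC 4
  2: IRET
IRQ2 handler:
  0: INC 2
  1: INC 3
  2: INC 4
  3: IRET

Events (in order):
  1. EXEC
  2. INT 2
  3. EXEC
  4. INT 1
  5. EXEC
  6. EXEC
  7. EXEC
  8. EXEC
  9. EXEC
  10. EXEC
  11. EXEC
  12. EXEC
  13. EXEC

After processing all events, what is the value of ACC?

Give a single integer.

Answer: 20

Derivation:
Event 1 (EXEC): [MAIN] PC=0: INC 2 -> ACC=2
Event 2 (INT 2): INT 2 arrives: push (MAIN, PC=1), enter IRQ2 at PC=0 (depth now 1)
Event 3 (EXEC): [IRQ2] PC=0: INC 2 -> ACC=4
Event 4 (INT 1): INT 1 arrives: push (IRQ2, PC=1), enter IRQ1 at PC=0 (depth now 2)
Event 5 (EXEC): [IRQ1] PC=0: INC 3 -> ACC=7
Event 6 (EXEC): [IRQ1] PC=1: INC 4 -> ACC=11
Event 7 (EXEC): [IRQ1] PC=2: IRET -> resume IRQ2 at PC=1 (depth now 1)
Event 8 (EXEC): [IRQ2] PC=1: INC 3 -> ACC=14
Event 9 (EXEC): [IRQ2] PC=2: INC 4 -> ACC=18
Event 10 (EXEC): [IRQ2] PC=3: IRET -> resume MAIN at PC=1 (depth now 0)
Event 11 (EXEC): [MAIN] PC=1: NOP
Event 12 (EXEC): [MAIN] PC=2: INC 2 -> ACC=20
Event 13 (EXEC): [MAIN] PC=3: HALT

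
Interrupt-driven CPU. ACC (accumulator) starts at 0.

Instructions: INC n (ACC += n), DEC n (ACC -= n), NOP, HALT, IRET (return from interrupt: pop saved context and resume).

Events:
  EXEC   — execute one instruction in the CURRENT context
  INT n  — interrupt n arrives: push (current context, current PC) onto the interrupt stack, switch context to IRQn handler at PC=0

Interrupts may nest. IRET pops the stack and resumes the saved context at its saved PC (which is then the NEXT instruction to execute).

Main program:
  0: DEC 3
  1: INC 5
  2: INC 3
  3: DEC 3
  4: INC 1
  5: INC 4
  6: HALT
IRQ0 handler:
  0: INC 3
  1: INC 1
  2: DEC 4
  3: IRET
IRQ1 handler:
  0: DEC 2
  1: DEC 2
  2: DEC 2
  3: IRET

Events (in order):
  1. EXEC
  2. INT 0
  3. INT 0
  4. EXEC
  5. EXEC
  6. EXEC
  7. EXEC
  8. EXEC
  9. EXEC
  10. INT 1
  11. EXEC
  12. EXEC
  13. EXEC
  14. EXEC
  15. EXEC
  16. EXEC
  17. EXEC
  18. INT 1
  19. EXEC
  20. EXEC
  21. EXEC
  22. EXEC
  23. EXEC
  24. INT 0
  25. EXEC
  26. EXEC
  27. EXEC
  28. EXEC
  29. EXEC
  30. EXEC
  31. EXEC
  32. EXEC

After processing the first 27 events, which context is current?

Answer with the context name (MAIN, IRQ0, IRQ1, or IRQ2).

Event 1 (EXEC): [MAIN] PC=0: DEC 3 -> ACC=-3
Event 2 (INT 0): INT 0 arrives: push (MAIN, PC=1), enter IRQ0 at PC=0 (depth now 1)
Event 3 (INT 0): INT 0 arrives: push (IRQ0, PC=0), enter IRQ0 at PC=0 (depth now 2)
Event 4 (EXEC): [IRQ0] PC=0: INC 3 -> ACC=0
Event 5 (EXEC): [IRQ0] PC=1: INC 1 -> ACC=1
Event 6 (EXEC): [IRQ0] PC=2: DEC 4 -> ACC=-3
Event 7 (EXEC): [IRQ0] PC=3: IRET -> resume IRQ0 at PC=0 (depth now 1)
Event 8 (EXEC): [IRQ0] PC=0: INC 3 -> ACC=0
Event 9 (EXEC): [IRQ0] PC=1: INC 1 -> ACC=1
Event 10 (INT 1): INT 1 arrives: push (IRQ0, PC=2), enter IRQ1 at PC=0 (depth now 2)
Event 11 (EXEC): [IRQ1] PC=0: DEC 2 -> ACC=-1
Event 12 (EXEC): [IRQ1] PC=1: DEC 2 -> ACC=-3
Event 13 (EXEC): [IRQ1] PC=2: DEC 2 -> ACC=-5
Event 14 (EXEC): [IRQ1] PC=3: IRET -> resume IRQ0 at PC=2 (depth now 1)
Event 15 (EXEC): [IRQ0] PC=2: DEC 4 -> ACC=-9
Event 16 (EXEC): [IRQ0] PC=3: IRET -> resume MAIN at PC=1 (depth now 0)
Event 17 (EXEC): [MAIN] PC=1: INC 5 -> ACC=-4
Event 18 (INT 1): INT 1 arrives: push (MAIN, PC=2), enter IRQ1 at PC=0 (depth now 1)
Event 19 (EXEC): [IRQ1] PC=0: DEC 2 -> ACC=-6
Event 20 (EXEC): [IRQ1] PC=1: DEC 2 -> ACC=-8
Event 21 (EXEC): [IRQ1] PC=2: DEC 2 -> ACC=-10
Event 22 (EXEC): [IRQ1] PC=3: IRET -> resume MAIN at PC=2 (depth now 0)
Event 23 (EXEC): [MAIN] PC=2: INC 3 -> ACC=-7
Event 24 (INT 0): INT 0 arrives: push (MAIN, PC=3), enter IRQ0 at PC=0 (depth now 1)
Event 25 (EXEC): [IRQ0] PC=0: INC 3 -> ACC=-4
Event 26 (EXEC): [IRQ0] PC=1: INC 1 -> ACC=-3
Event 27 (EXEC): [IRQ0] PC=2: DEC 4 -> ACC=-7

Answer: IRQ0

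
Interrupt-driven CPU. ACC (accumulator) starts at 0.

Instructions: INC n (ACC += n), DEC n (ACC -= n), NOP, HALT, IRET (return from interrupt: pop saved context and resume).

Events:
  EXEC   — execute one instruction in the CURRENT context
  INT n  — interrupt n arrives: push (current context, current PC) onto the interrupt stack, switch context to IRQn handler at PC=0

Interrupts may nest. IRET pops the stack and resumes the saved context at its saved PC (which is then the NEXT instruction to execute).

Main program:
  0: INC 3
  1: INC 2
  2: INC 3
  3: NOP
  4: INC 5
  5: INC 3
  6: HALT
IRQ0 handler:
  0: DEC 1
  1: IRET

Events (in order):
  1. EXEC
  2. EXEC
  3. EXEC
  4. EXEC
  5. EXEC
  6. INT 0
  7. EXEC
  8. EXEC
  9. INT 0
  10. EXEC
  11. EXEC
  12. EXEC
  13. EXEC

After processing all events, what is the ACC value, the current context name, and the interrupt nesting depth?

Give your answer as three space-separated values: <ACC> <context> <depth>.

Event 1 (EXEC): [MAIN] PC=0: INC 3 -> ACC=3
Event 2 (EXEC): [MAIN] PC=1: INC 2 -> ACC=5
Event 3 (EXEC): [MAIN] PC=2: INC 3 -> ACC=8
Event 4 (EXEC): [MAIN] PC=3: NOP
Event 5 (EXEC): [MAIN] PC=4: INC 5 -> ACC=13
Event 6 (INT 0): INT 0 arrives: push (MAIN, PC=5), enter IRQ0 at PC=0 (depth now 1)
Event 7 (EXEC): [IRQ0] PC=0: DEC 1 -> ACC=12
Event 8 (EXEC): [IRQ0] PC=1: IRET -> resume MAIN at PC=5 (depth now 0)
Event 9 (INT 0): INT 0 arrives: push (MAIN, PC=5), enter IRQ0 at PC=0 (depth now 1)
Event 10 (EXEC): [IRQ0] PC=0: DEC 1 -> ACC=11
Event 11 (EXEC): [IRQ0] PC=1: IRET -> resume MAIN at PC=5 (depth now 0)
Event 12 (EXEC): [MAIN] PC=5: INC 3 -> ACC=14
Event 13 (EXEC): [MAIN] PC=6: HALT

Answer: 14 MAIN 0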